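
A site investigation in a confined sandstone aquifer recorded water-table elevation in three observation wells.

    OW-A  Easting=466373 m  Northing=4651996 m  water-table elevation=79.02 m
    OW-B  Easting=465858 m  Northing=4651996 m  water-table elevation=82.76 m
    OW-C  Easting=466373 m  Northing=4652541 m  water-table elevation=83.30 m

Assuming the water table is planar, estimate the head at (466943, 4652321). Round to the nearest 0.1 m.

77.4 m

∂h/∂x = (82.76 − 79.02) / (465858 − 466373) = -0.007262
∂h/∂y = (83.30 − 79.02) / (4652541 − 4651996) = +0.007853
h(466943, 4652321) = 79.02 + (-0.007262)·(570) + (+0.007853)·(325) = 79.02 -4.139 +2.552 = 77.433 m.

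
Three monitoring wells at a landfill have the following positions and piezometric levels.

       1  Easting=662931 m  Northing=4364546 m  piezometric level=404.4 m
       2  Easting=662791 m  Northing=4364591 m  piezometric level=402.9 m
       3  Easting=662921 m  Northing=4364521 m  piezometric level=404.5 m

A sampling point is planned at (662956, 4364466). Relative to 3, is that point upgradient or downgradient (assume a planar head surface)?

Differences from 1: to 2 (Δx, Δy, Δh) = (-140, 45, -1.5); to 3 = (-10, -25, +0.1).
Determinant of the coordinate differences = (-140)·(-25) − (-10)·45 = 3950.
∂h/∂x = [(-1.5)·(-25) − (+0.1)·45] / 3950 = +0.008354
∂h/∂y = [(-140)·(+0.1) − (-10)·(-1.5)] / 3950 = -0.007342
Head at (662956, 4364466) = 404.4 + (+0.008354)·(25) + (-0.007342)·(-80) = 405.20 m.
That is higher than the 404.5 m at 3, so the point is upgradient.

upgradient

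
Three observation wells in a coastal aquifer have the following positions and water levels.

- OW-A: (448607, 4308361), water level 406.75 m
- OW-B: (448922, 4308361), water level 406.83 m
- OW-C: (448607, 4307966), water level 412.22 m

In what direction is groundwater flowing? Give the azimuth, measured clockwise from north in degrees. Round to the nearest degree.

∂h/∂x = (406.83 − 406.75) / (448922 − 448607) = +0.0002540
∂h/∂y = (412.22 − 406.75) / (4307966 − 4308361) = -0.01385
Flow direction (−∇h) has components (-0.0002540 E, +0.01385 N).
Azimuth = atan2(E, N) = atan2(-0.0002540, +0.01385) = 358.9° ≈ 359°.

359°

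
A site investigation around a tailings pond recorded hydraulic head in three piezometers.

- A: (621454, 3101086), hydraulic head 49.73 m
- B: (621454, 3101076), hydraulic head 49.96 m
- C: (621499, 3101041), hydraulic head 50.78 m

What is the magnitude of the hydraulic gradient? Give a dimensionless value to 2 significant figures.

0.023

Taking A as reference: B−A = (0, -10, +0.23); C−A = (45, -45, +1.05).
Solve a·Δx + b·Δy = Δh: det = 0·(-45) − 45·(-10) = 450.
∂h/∂x = [(+0.23)·(-45) − (+1.05)·(-10)] / 450 = +0.0003333
∂h/∂y = [0·(+1.05) − 45·(+0.23)] / 450 = -0.02300
|∇h| = √(0.0003333² + -0.02300²) = 0.023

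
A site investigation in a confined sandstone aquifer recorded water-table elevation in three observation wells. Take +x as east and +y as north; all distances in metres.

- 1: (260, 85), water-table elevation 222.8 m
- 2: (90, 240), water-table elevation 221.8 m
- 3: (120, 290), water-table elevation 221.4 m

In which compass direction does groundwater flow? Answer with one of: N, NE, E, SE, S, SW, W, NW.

Differences from 1: to 2 (Δx, Δy, Δh) = (-170, 155, -1.0); to 3 = (-140, 205, -1.4).
Determinant of the coordinate differences = (-170)·205 − (-140)·155 = -13150.
∂h/∂x = [(-1.0)·205 − (-1.4)·155] / -13150 = -0.0009125
∂h/∂y = [(-170)·(-1.4) − (-140)·(-1.0)] / -13150 = -0.007452
Flow = −∇h = (+0.0009125 east, +0.007452 north), which points north.

N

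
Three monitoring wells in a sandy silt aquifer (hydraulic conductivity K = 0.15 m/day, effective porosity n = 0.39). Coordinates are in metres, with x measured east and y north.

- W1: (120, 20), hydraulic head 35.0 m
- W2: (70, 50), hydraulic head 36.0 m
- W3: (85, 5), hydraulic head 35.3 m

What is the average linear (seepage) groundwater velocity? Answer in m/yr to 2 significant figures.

2.4 m/yr

With h = a·x + b·y + c and W1 as origin, the differences give:
  (-50)·a + 30·b = +1.0
  (-35)·a + (-15)·b = +0.3
Eliminate b (×(-15) and ×30, subtract): 1800·a = -24.00 → a = ∂h/∂x = -0.01333
Back-substitute: b = ∂h/∂y = +0.01111.
|∇h| = √(-0.01333² + 0.01111²) = 0.01735
Seepage velocity v = K·i/n = 0.15 × 0.01735 / 0.39 = 0.006673 m/day = 2.437 m/yr.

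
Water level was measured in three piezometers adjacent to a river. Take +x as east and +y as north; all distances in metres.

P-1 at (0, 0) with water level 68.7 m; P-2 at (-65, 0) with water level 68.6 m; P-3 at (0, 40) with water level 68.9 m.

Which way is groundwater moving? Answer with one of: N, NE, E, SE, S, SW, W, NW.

S

∂h/∂x = (68.6 − 68.7) / (-65 − 0) = +0.001538
∂h/∂y = (68.9 − 68.7) / (40 − 0) = +0.005000
Flow = −∇h = (-0.001538 east, -0.005000 north), which points south.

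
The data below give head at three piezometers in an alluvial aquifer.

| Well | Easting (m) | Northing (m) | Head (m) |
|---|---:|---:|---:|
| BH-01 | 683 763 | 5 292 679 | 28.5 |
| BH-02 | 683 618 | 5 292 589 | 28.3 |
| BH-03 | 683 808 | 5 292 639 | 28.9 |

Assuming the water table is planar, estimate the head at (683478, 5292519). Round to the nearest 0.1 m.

28.0 m

With h = a·x + b·y + c and BH-01 as origin, the differences give:
  (-145)·a + (-90)·b = -0.2
  45·a + (-40)·b = +0.4
Eliminate b (×(-40) and ×(-90), subtract): 9850·a = 44.00 → a = ∂h/∂x = +0.004467
Back-substitute: b = ∂h/∂y = -0.004975.
h(683478, 5292519) = 28.5 + (+0.004467)·(-285) + (-0.004975)·(-160) = 28.5 -1.273 +0.796 = 28.023 m.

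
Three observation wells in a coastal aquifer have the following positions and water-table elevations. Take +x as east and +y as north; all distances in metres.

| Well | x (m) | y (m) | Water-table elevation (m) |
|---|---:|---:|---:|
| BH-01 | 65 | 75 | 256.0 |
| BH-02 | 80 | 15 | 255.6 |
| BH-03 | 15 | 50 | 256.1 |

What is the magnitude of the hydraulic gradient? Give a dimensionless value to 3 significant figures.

Three-point gradient (reference BH-01): Δ to BH-02 = (15, -60, -0.4), Δ to BH-03 = (-50, -25, +0.1).
∂h/∂x = -0.004741, ∂h/∂y = +0.005481 (det = -3375).
|∇h| = √(-0.004741² + 0.005481²) = 0.007247

0.00725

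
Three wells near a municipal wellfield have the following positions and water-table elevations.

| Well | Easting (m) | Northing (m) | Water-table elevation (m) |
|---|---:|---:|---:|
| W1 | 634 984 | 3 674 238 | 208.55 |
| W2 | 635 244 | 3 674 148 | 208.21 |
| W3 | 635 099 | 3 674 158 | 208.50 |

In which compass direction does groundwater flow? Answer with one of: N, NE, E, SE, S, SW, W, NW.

NE

With h = a·x + b·y + c and W1 as origin, the differences give:
  260·a + (-90)·b = -0.34
  115·a + (-80)·b = -0.05
Eliminate b (×(-80) and ×(-90), subtract): -10450·a = 22.700 → a = ∂h/∂x = -0.002172
Back-substitute: b = ∂h/∂y = -0.002498.
Flow = −∇h = (+0.002172 east, +0.002498 north), which points northeast.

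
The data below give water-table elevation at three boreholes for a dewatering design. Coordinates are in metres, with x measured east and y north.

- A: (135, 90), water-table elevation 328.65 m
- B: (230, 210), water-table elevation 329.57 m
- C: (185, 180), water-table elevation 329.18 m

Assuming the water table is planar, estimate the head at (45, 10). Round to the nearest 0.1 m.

With h = a·x + b·y + c and A as origin, the differences give:
  95·a + 120·b = +0.92
  50·a + 90·b = +0.53
Eliminate b (×90 and ×120, subtract): 2550·a = 19.200 → a = ∂h/∂x = +0.007529
Back-substitute: b = ∂h/∂y = +0.001706.
h(45, 10) = 328.65 + (+0.007529)·(-90) + (+0.001706)·(-80) = 328.65 -0.678 -0.136 = 327.836 m.

327.8 m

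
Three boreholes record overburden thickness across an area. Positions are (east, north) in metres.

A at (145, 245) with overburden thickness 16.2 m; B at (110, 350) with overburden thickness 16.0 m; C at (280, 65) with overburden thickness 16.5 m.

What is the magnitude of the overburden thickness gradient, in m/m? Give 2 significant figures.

0.0022 m/m

Three-point gradient (reference A): Δ to B = (-35, 105, -0.2), Δ to C = (135, -180, +0.3).
∂d/∂x = -0.0005714, ∂d/∂y = -0.002095 (det = -7875).
|∇f| = √(-0.0005714² + -0.002095²) = 0.002172 m/m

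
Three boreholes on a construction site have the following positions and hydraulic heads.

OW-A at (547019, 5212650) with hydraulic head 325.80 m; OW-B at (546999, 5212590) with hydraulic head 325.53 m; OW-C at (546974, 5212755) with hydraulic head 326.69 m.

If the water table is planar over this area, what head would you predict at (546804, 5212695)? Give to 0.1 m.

Taking OW-A as reference: OW-B−OW-A = (-20, -60, -0.27); OW-C−OW-A = (-45, 105, +0.89).
Determinant of the coordinate differences = (-20)·105 − (-45)·(-60) = -4800.
∂h/∂x = [(-0.27)·105 − (+0.89)·(-60)] / -4800 = -0.005219
∂h/∂y = [(-20)·(+0.89) − (-45)·(-0.27)] / -4800 = +0.006240
h(546804, 5212695) = 325.80 + (-0.005219)·(-215) + (+0.006240)·(45) = 325.80 +1.122 +0.281 = 327.203 m.

327.2 m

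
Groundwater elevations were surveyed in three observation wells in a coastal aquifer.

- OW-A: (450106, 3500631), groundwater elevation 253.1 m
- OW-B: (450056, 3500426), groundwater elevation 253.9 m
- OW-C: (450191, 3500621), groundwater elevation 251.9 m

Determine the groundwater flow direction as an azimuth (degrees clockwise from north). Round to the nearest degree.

Taking OW-A as reference: OW-B−OW-A = (-50, -205, +0.8); OW-C−OW-A = (85, -10, -1.2).
Determinant of the coordinate differences = (-50)·(-10) − 85·(-205) = 17925.
∂h/∂x = [(+0.8)·(-10) − (-1.2)·(-205)] / 17925 = -0.01417
∂h/∂y = [(-50)·(-1.2) − 85·(+0.8)] / 17925 = -0.0004463
Flow direction (−∇h) has components (+0.01417 E, +0.0004463 N).
Azimuth = atan2(E, N) = atan2(+0.01417, +0.0004463) = 88.2° ≈ 088°.

088°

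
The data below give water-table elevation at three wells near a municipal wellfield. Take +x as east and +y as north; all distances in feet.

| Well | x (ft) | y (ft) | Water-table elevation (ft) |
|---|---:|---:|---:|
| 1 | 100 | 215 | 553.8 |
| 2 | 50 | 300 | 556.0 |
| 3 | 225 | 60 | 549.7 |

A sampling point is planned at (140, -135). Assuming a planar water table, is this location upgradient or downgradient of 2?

With h = a·x + b·y + c and 1 as origin, the differences give:
  (-50)·a + 85·b = +2.2
  125·a + (-155)·b = -4.1
Eliminate b (×(-155) and ×85, subtract): -2875·a = 7.50 → a = ∂h/∂x = -0.002609
Back-substitute: b = ∂h/∂y = +0.02435.
Head at (140, -135) = 553.8 + (-0.002609)·(40) + (+0.02435)·(-350) = 545.17 ft.
That is lower than the 556.0 ft at 2, so the point is downgradient.

downgradient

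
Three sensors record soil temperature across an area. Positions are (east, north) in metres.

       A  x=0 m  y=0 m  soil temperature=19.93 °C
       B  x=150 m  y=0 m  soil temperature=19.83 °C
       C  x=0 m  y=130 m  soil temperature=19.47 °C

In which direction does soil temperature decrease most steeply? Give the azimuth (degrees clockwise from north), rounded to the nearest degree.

∂T/∂x = (19.83 − 19.93) / (150 − 0) = -0.0006667
∂T/∂y = (19.47 − 19.93) / (130 − 0) = -0.003538
Steepest decrease is along −∇f: components (+0.0006667 E, +0.003538 N).
Azimuth = atan2(+0.0006667, +0.003538) = 10.7° ≈ 011°.

011°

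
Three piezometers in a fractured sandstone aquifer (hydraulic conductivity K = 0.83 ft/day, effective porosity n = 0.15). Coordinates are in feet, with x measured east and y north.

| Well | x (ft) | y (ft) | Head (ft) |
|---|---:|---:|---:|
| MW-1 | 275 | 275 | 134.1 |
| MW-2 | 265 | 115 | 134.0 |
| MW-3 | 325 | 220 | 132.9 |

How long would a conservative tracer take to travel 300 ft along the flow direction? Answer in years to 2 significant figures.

Taking MW-1 as reference: MW-2−MW-1 = (-10, -160, -0.1); MW-3−MW-1 = (50, -55, -1.2).
Determinant of the coordinate differences = (-10)·(-55) − 50·(-160) = 8550.
∂h/∂x = [(-0.1)·(-55) − (-1.2)·(-160)] / 8550 = -0.02181
∂h/∂y = [(-10)·(-1.2) − 50·(-0.1)] / 8550 = +0.001988
|∇h| = √(-0.02181² + 0.001988²) = 0.0219
Seepage velocity v = K·i/n = 0.83 × 0.0219 / 0.15 = 0.1212 ft/day.
t = 300 / 0.1212 = 2475 days = 6.78 years.

6.8 years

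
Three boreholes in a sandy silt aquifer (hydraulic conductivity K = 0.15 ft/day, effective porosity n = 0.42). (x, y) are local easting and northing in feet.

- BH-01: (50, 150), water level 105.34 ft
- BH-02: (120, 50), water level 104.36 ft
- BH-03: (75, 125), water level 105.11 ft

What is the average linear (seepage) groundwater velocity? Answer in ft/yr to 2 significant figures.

Taking BH-01 as reference: BH-02−BH-01 = (70, -100, -0.98); BH-03−BH-01 = (25, -25, -0.23).
Determinant of the coordinate differences = 70·(-25) − 25·(-100) = 750.
∂h/∂x = [(-0.98)·(-25) − (-0.23)·(-100)] / 750 = +0.002000
∂h/∂y = [70·(-0.23) − 25·(-0.98)] / 750 = +0.01120
|∇h| = √(0.002000² + 0.01120²) = 0.01138
Seepage velocity v = K·i/n = 0.15 × 0.01138 / 0.42 = 0.004064 ft/day = 1.484 ft/yr.

1.5 ft/yr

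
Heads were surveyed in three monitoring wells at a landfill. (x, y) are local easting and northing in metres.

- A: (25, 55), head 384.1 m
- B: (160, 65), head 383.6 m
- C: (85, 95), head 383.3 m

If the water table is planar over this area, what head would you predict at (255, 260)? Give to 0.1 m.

Three-point gradient (reference A): Δ to B = (135, 10, -0.5), Δ to C = (60, 40, -0.8).
∂h/∂x = -0.002500, ∂h/∂y = -0.01625 (det = 4800).
h(255, 260) = 384.1 + (-0.002500)·(230) + (-0.01625)·(205) = 384.1 -0.575 -3.331 = 380.194 m.

380.2 m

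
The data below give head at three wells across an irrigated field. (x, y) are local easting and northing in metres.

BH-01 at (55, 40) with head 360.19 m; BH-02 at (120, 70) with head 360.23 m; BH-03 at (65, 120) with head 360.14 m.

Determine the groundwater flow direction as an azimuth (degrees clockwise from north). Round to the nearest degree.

Three-point gradient (reference BH-01): Δ to BH-02 = (65, 30, +0.04), Δ to BH-03 = (10, 80, -0.05).
∂h/∂x = +0.0009592, ∂h/∂y = -0.0007449 (det = 4900).
Flow direction (−∇h) has components (-0.0009592 E, +0.0007449 N).
Azimuth = atan2(E, N) = atan2(-0.0009592, +0.0007449) = 307.8° ≈ 308°.

308°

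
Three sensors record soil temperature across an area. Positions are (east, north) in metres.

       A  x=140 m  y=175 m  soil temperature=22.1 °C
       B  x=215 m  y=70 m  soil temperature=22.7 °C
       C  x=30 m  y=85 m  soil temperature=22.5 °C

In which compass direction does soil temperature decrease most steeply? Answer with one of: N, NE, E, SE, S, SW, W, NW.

With T = a·x + b·y + c and A as origin, the differences give:
  75·a + (-105)·b = +0.6
  (-110)·a + (-90)·b = +0.4
Eliminate b (×(-90) and ×(-105), subtract): -18300·a = -12.00 → a = ∂T/∂x = +0.0006557
Back-substitute: b = ∂T/∂y = -0.005246.
Steepest decrease is along −∇f = (-0.0006557 E, +0.005246 N) → north.

N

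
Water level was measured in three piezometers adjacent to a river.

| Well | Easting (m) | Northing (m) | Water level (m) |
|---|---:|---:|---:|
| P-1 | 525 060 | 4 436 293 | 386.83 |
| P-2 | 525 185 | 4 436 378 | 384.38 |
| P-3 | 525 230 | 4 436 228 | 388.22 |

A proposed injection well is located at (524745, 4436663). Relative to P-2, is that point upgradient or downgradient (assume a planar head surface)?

downgradient

Differences from P-1: to P-2 (Δx, Δy, Δh) = (125, 85, -2.45); to P-3 = (170, -65, +1.39).
Solve a·Δx + b·Δy = Δh: det = 125·(-65) − 170·85 = -22575.
∂h/∂x = [(-2.45)·(-65) − (+1.39)·85] / -22575 = -0.001821
∂h/∂y = [125·(+1.39) − 170·(-2.45)] / -22575 = -0.02615
Head at (524745, 4436663) = 386.83 + (-0.001821)·(-315) + (-0.02615)·(370) = 377.73 m.
That is lower than the 384.38 m at P-2, so the point is downgradient.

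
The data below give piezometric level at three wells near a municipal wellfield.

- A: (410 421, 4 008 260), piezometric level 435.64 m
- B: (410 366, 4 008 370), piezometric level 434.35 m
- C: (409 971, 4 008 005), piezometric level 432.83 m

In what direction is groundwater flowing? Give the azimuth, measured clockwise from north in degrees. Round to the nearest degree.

Three-point gradient (reference A): Δ to B = (-55, 110, -1.29), Δ to C = (-450, -255, -2.81).
∂h/∂x = +0.01004, ∂h/∂y = -0.006705 (det = 63525).
Flow direction (−∇h) has components (-0.01004 E, +0.006705 N).
Azimuth = atan2(E, N) = atan2(-0.01004, +0.006705) = 303.7° ≈ 304°.

304°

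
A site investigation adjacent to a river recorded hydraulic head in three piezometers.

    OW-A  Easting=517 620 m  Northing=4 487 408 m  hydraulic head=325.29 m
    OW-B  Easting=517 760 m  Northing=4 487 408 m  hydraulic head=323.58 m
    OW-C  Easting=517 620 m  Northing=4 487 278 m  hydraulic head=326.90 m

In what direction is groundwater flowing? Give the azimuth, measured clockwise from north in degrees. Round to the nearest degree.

045°

∂h/∂x = (323.58 − 325.29) / (517760 − 517620) = -0.01221
∂h/∂y = (326.90 − 325.29) / (4487278 − 4487408) = -0.01238
Flow direction (−∇h) has components (+0.01221 E, +0.01238 N).
Azimuth = atan2(E, N) = atan2(+0.01221, +0.01238) = 44.6° ≈ 045°.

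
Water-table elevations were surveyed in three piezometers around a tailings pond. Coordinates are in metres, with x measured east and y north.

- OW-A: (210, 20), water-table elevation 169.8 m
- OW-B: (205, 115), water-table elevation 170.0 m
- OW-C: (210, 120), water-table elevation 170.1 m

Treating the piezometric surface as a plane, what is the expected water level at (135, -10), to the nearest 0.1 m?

168.4 m

Three-point gradient (reference OW-A): Δ to OW-B = (-5, 95, +0.2), Δ to OW-C = (0, 100, +0.3).
∂h/∂x = +0.01700, ∂h/∂y = +0.003000 (det = -500).
h(135, -10) = 169.8 + (+0.01700)·(-75) + (+0.003000)·(-30) = 169.8 -1.275 -0.090 = 168.435 m.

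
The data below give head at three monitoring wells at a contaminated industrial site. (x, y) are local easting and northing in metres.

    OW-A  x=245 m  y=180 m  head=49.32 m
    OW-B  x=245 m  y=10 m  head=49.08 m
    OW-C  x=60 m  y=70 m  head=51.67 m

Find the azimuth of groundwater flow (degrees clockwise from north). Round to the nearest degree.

096°

With h = a·x + b·y + c and OW-A as origin, the differences give:
  0·a + (-170)·b = -0.24
  (-185)·a + (-110)·b = +2.35
Eliminate b (×(-110) and ×(-170), subtract): -31450·a = 425.900 → a = ∂h/∂x = -0.01354
Back-substitute: b = ∂h/∂y = +0.001412.
Flow direction (−∇h) has components (+0.01354 E, -0.001412 N).
Azimuth = atan2(E, N) = atan2(+0.01354, -0.001412) = 96.0° ≈ 096°.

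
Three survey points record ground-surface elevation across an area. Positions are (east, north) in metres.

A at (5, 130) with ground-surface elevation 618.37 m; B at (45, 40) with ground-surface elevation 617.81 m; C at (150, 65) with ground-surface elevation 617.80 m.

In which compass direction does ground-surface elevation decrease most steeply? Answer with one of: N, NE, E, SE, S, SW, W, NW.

S

With z = a·x + b·y + c and A as origin, the differences give:
  40·a + (-90)·b = -0.56
  145·a + (-65)·b = -0.57
Eliminate b (×(-65) and ×(-90), subtract): 10450·a = -14.900 → a = ∂z/∂x = -0.001426
Back-substitute: b = ∂z/∂y = +0.005589.
Steepest decrease is along −∇f = (+0.001426 E, -0.005589 N) → south.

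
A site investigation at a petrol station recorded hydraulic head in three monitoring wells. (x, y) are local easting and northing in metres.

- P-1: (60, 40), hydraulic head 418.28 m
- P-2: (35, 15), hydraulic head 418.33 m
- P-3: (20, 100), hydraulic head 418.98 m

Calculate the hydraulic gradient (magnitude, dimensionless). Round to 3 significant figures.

0.0103

Taking P-1 as reference: P-2−P-1 = (-25, -25, +0.05); P-3−P-1 = (-40, 60, +0.70).
Determinant of the coordinate differences = (-25)·60 − (-40)·(-25) = -2500.
∂h/∂x = [(+0.05)·60 − (+0.70)·(-25)] / -2500 = -0.008200
∂h/∂y = [(-25)·(+0.70) − (-40)·(+0.05)] / -2500 = +0.006200
|∇h| = √(-0.008200² + 0.006200²) = 0.01028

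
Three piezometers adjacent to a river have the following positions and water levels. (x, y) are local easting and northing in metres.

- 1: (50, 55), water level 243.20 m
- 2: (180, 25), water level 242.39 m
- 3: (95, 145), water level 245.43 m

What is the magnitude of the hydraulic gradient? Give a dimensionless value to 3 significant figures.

Taking 1 as reference: 2−1 = (130, -30, -0.81); 3−1 = (45, 90, +2.23).
Solve a·Δx + b·Δy = Δh: det = 130·90 − 45·(-30) = 13050.
∂h/∂x = [(-0.81)·90 − (+2.23)·(-30)] / 13050 = -0.0004598
∂h/∂y = [130·(+2.23) − 45·(-0.81)] / 13050 = +0.02501
|∇h| = √(-0.0004598² + 0.02501²) = 0.02501

0.0250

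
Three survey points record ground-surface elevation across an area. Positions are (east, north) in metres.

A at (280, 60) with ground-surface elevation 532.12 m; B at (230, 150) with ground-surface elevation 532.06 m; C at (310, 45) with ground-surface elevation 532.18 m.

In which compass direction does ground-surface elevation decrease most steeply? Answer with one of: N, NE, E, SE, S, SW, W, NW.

Taking A as reference: B−A = (-50, 90, -0.06); C−A = (30, -15, +0.06).
Solve a·Δx + b·Δy = Δz: det = (-50)·(-15) − 30·90 = -1950.
∂z/∂x = [(-0.06)·(-15) − (+0.06)·90] / -1950 = +0.002308
∂z/∂y = [(-50)·(+0.06) − 30·(-0.06)] / -1950 = +0.0006154
Steepest decrease is along −∇f = (-0.002308 E, -0.0006154 N) → west.

W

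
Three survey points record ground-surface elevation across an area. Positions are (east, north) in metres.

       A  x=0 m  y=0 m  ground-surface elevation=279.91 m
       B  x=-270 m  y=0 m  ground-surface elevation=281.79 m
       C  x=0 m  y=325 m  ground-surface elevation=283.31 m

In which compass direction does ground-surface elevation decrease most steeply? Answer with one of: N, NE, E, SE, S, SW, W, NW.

SE

∂z/∂x = (281.79 − 279.91) / (-270 − 0) = -0.006963
∂z/∂y = (283.31 − 279.91) / (325 − 0) = +0.01046
Steepest decrease is along −∇f = (+0.006963 E, -0.01046 N) → southeast.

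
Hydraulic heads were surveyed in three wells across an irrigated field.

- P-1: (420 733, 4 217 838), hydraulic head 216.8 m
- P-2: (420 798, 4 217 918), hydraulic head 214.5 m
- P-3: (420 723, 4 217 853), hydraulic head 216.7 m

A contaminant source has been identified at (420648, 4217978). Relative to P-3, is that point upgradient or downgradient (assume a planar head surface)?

downgradient

Differences from P-1: to P-2 (Δx, Δy, Δh) = (65, 80, -2.3); to P-3 = (-10, 15, -0.1).
Determinant of the coordinate differences = 65·15 − (-10)·80 = 1775.
∂h/∂x = [(-2.3)·15 − (-0.1)·80] / 1775 = -0.01493
∂h/∂y = [65·(-0.1) − (-10)·(-2.3)] / 1775 = -0.01662
Head at (420648, 4217978) = 216.8 + (-0.01493)·(-85) + (-0.01662)·(140) = 215.74 m.
That is lower than the 216.7 m at P-3, so the point is downgradient.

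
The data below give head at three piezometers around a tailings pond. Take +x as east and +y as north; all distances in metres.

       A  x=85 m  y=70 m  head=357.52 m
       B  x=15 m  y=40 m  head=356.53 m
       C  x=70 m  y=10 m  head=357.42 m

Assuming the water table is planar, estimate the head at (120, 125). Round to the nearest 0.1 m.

Taking A as reference: B−A = (-70, -30, -0.99); C−A = (-15, -60, -0.10).
Determinant of the coordinate differences = (-70)·(-60) − (-15)·(-30) = 3750.
∂h/∂x = [(-0.99)·(-60) − (-0.10)·(-30)] / 3750 = +0.01504
∂h/∂y = [(-70)·(-0.10) − (-15)·(-0.99)] / 3750 = -0.002093
h(120, 125) = 357.52 + (+0.01504)·(35) + (-0.002093)·(55) = 357.52 +0.526 -0.115 = 357.931 m.

357.9 m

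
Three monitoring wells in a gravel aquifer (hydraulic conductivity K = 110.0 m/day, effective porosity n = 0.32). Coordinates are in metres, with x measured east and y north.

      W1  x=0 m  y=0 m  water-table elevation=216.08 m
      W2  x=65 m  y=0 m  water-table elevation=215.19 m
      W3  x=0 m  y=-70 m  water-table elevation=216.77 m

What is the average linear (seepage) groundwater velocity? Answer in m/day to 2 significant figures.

5.8 m/day

∂h/∂x = (215.19 − 216.08) / (65 − 0) = -0.01369
∂h/∂y = (216.77 − 216.08) / (-70 − 0) = -0.009857
|∇h| = √(-0.01369² + -0.009857²) = 0.01687
Seepage velocity v = K·i/n = 110.0 × 0.01687 / 0.32 = 5.799 m/day.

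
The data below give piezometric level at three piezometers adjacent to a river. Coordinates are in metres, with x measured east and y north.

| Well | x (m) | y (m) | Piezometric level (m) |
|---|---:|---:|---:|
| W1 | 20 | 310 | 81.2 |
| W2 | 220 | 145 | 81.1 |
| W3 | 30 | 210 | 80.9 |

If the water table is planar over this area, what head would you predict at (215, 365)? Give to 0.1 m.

Differences from W1: to W2 (Δx, Δy, Δh) = (200, -165, -0.1); to W3 = (10, -100, -0.3).
Solve a·Δx + b·Δy = Δh: det = 200·(-100) − 10·(-165) = -18350.
∂h/∂x = [(-0.1)·(-100) − (-0.3)·(-165)] / -18350 = +0.002153
∂h/∂y = [200·(-0.3) − 10·(-0.1)] / -18350 = +0.003215
h(215, 365) = 81.2 + (+0.002153)·(195) + (+0.003215)·(55) = 81.2 +0.420 +0.177 = 81.797 m.

81.8 m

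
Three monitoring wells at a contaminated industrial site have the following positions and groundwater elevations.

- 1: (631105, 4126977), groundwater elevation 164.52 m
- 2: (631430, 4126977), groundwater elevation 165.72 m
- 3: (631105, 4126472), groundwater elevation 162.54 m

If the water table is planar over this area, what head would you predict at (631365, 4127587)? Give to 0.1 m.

167.9 m

∂h/∂x = (165.72 − 164.52) / (631430 − 631105) = +0.003692
∂h/∂y = (162.54 − 164.52) / (4126472 − 4126977) = +0.003921
h(631365, 4127587) = 164.52 + (+0.003692)·(260) + (+0.003921)·(610) = 164.52 +0.960 +2.392 = 167.872 m.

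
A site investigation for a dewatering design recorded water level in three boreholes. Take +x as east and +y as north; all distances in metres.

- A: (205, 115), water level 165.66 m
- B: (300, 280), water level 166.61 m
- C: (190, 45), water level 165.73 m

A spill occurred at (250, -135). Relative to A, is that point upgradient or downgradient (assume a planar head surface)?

With h = a·x + b·y + c and A as origin, the differences give:
  95·a + 165·b = +0.95
  (-15)·a + (-70)·b = +0.07
Eliminate b (×(-70) and ×165, subtract): -4175·a = -78.050 → a = ∂h/∂x = +0.01869
Back-substitute: b = ∂h/∂y = -0.005006.
Head at (250, -135) = 165.66 + (+0.01869)·(45) + (-0.005006)·(-250) = 167.75 m.
That is higher than the 165.66 m at A, so the point is upgradient.

upgradient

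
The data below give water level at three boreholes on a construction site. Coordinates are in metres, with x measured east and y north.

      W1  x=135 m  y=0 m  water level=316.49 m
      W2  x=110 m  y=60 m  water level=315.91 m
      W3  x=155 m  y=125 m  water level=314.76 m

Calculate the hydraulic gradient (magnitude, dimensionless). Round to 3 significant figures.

0.0146

Taking W1 as reference: W2−W1 = (-25, 60, -0.58); W3−W1 = (20, 125, -1.73).
Solve a·Δx + b·Δy = Δh: det = (-25)·125 − 20·60 = -4325.
∂h/∂x = [(-0.58)·125 − (-1.73)·60] / -4325 = -0.007237
∂h/∂y = [(-25)·(-1.73) − 20·(-0.58)] / -4325 = -0.01268
|∇h| = √(-0.007237² + -0.01268²) = 0.0146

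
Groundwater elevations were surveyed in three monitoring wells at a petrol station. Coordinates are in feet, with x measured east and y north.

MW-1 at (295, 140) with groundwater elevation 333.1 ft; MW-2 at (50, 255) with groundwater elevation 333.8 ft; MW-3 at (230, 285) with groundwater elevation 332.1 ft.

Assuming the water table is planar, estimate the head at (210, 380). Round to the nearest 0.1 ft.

Taking MW-1 as reference: MW-2−MW-1 = (-245, 115, +0.7); MW-3−MW-1 = (-65, 145, -1.0).
Determinant of the coordinate differences = (-245)·145 − (-65)·115 = -28050.
∂h/∂x = [(+0.7)·145 − (-1.0)·115] / -28050 = -0.007718
∂h/∂y = [(-245)·(-1.0) − (-65)·(+0.7)] / -28050 = -0.01036
h(210, 380) = 333.1 + (-0.007718)·(-85) + (-0.01036)·(240) = 333.1 +0.656 -2.486 = 331.270 ft.

331.3 ft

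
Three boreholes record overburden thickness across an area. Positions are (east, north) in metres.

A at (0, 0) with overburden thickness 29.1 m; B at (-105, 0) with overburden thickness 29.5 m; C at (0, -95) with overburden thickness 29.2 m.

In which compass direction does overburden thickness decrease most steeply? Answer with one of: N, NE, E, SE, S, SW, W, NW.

E

∂d/∂x = (29.5 − 29.1) / (-105 − 0) = -0.003810
∂d/∂y = (29.2 − 29.1) / (-95 − 0) = -0.001053
Steepest decrease is along −∇f = (+0.003810 E, +0.001053 N) → east.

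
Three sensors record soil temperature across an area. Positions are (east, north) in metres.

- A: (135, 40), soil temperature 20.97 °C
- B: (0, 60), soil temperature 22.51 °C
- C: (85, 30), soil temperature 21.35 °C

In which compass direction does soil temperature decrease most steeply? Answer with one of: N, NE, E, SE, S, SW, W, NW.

SE

Differences from A: to B (Δx, Δy, Δh) = (-135, 20, +1.54); to C = (-50, -10, +0.38).
Determinant of the coordinate differences = (-135)·(-10) − (-50)·20 = 2350.
∂T/∂x = [(+1.54)·(-10) − (+0.38)·20] / 2350 = -0.009787
∂T/∂y = [(-135)·(+0.38) − (-50)·(+1.54)] / 2350 = +0.01094
Steepest decrease is along −∇f = (+0.009787 E, -0.01094 N) → southeast.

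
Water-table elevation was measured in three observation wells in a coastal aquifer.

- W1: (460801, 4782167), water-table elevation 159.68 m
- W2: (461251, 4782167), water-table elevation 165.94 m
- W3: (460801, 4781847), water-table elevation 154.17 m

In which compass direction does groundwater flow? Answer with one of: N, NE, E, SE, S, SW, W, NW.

∂h/∂x = (165.94 − 159.68) / (461251 − 460801) = +0.01391
∂h/∂y = (154.17 − 159.68) / (4781847 − 4782167) = +0.01722
Flow = −∇h = (-0.01391 east, -0.01722 north), which points southwest.

SW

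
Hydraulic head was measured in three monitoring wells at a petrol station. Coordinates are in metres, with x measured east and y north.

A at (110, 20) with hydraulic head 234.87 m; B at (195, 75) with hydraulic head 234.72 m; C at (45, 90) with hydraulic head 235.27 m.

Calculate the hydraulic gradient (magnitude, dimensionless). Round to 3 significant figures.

0.00426

Three-point gradient (reference A): Δ to B = (85, 55, -0.15), Δ to C = (-65, 70, +0.40).
∂h/∂x = -0.003412, ∂h/∂y = +0.002546 (det = 9525).
|∇h| = √(-0.003412² + 0.002546²) = 0.004257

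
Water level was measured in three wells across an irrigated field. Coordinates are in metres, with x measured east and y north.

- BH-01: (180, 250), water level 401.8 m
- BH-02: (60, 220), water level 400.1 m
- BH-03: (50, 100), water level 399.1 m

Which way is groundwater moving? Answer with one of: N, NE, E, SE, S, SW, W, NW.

Taking BH-01 as reference: BH-02−BH-01 = (-120, -30, -1.7); BH-03−BH-01 = (-130, -150, -2.7).
Determinant of the coordinate differences = (-120)·(-150) − (-130)·(-30) = 14100.
∂h/∂x = [(-1.7)·(-150) − (-2.7)·(-30)] / 14100 = +0.01234
∂h/∂y = [(-120)·(-2.7) − (-130)·(-1.7)] / 14100 = +0.007305
Flow = −∇h = (-0.01234 east, -0.007305 north), which points southwest.

SW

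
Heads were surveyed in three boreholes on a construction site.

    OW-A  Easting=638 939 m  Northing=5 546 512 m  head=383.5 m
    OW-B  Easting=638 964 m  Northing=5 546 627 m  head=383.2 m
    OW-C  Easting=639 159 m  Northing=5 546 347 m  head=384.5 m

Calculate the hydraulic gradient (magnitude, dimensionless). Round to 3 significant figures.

0.00381

Taking OW-A as reference: OW-B−OW-A = (25, 115, -0.3); OW-C−OW-A = (220, -165, +1.0).
Determinant of the coordinate differences = 25·(-165) − 220·115 = -29425.
∂h/∂x = [(-0.3)·(-165) − (+1.0)·115] / -29425 = +0.002226
∂h/∂y = [25·(+1.0) − 220·(-0.3)] / -29425 = -0.003093
|∇h| = √(0.002226² + -0.003093²) = 0.003811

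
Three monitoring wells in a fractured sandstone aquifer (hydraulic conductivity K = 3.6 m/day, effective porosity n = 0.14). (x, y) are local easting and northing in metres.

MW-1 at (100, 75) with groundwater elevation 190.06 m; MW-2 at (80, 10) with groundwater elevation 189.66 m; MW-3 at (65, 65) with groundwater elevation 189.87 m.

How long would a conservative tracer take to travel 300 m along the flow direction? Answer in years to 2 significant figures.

Differences from MW-1: to MW-2 (Δx, Δy, Δh) = (-20, -65, -0.40); to MW-3 = (-35, -10, -0.19).
Solve a·Δx + b·Δy = Δh: det = (-20)·(-10) − (-35)·(-65) = -2075.
∂h/∂x = [(-0.40)·(-10) − (-0.19)·(-65)] / -2075 = +0.004024
∂h/∂y = [(-20)·(-0.19) − (-35)·(-0.40)] / -2075 = +0.004916
|∇h| = √(0.004024² + 0.004916²) = 0.006353
Seepage velocity v = K·i/n = 3.6 × 0.006353 / 0.14 = 0.1634 m/day.
t = 300 / 0.1634 = 1836 days = 5.03 years.

5.0 years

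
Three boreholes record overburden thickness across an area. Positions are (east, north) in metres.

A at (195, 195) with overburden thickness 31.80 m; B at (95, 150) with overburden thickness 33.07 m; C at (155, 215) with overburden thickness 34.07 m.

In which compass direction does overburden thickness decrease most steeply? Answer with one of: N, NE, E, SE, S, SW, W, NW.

With d = a·x + b·y + c and A as origin, the differences give:
  (-100)·a + (-45)·b = +1.27
  (-40)·a + 20·b = +2.27
Eliminate b (×20 and ×(-45), subtract): -3800·a = 127.550 → a = ∂d/∂x = -0.03357
Back-substitute: b = ∂d/∂y = +0.04637.
Steepest decrease is along −∇f = (+0.03357 E, -0.04637 N) → southeast.

SE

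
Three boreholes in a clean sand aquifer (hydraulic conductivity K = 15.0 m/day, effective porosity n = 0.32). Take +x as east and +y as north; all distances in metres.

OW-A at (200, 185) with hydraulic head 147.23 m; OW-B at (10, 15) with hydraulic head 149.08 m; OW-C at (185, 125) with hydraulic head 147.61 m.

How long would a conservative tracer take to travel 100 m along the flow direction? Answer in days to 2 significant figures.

290 days

With h = a·x + b·y + c and OW-A as origin, the differences give:
  (-190)·a + (-170)·b = +1.85
  (-15)·a + (-60)·b = +0.38
Eliminate b (×(-60) and ×(-170), subtract): 8850·a = -46.400 → a = ∂h/∂x = -0.005243
Back-substitute: b = ∂h/∂y = -0.005023.
|∇h| = √(-0.005243² + -0.005023²) = 0.007261
Seepage velocity v = K·i/n = 15.0 × 0.007261 / 0.32 = 0.3404 m/day.
t = 100 / 0.3404 = 293.8 days.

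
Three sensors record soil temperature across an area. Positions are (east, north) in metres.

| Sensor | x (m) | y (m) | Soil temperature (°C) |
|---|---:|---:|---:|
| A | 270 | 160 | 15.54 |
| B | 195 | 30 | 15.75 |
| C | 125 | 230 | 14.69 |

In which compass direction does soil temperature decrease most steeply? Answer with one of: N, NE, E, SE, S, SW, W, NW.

NW

With T = a·x + b·y + c and A as origin, the differences give:
  (-75)·a + (-130)·b = +0.21
  (-145)·a + 70·b = -0.85
Eliminate b (×70 and ×(-130), subtract): -24100·a = -95.800 → a = ∂T/∂x = +0.003975
Back-substitute: b = ∂T/∂y = -0.003909.
Steepest decrease is along −∇f = (-0.003975 E, +0.003909 N) → northwest.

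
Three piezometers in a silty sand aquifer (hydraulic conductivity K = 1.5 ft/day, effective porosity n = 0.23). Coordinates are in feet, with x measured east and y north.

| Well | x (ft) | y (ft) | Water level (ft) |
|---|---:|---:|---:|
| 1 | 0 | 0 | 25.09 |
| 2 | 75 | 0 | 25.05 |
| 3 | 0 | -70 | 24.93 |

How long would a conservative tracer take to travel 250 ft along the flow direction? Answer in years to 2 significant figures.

∂h/∂x = (25.05 − 25.09) / (75 − 0) = -0.0005333
∂h/∂y = (24.93 − 25.09) / (-70 − 0) = +0.002286
|∇h| = √(-0.0005333² + 0.002286²) = 0.002347
Seepage velocity v = K·i/n = 1.5 × 0.002347 / 0.23 = 0.01531 ft/day.
t = 250 / 0.01531 = 1.633e+04 days = 44.7 years.

45 years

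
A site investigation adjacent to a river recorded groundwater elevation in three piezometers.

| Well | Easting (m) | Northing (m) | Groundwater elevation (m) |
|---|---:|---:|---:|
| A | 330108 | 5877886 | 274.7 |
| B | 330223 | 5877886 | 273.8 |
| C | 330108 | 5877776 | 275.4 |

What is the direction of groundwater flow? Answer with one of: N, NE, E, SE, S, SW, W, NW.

∂h/∂x = (273.8 − 274.7) / (330223 − 330108) = -0.007826
∂h/∂y = (275.4 − 274.7) / (5877776 − 5877886) = -0.006364
Flow = −∇h = (+0.007826 east, +0.006364 north), which points northeast.

NE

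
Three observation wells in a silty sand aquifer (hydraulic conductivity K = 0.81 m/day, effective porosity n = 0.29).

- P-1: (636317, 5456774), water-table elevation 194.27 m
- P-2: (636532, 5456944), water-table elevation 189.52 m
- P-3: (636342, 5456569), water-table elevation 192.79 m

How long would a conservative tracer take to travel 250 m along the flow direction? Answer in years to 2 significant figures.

9.5 years

Differences from P-1: to P-2 (Δx, Δy, Δh) = (215, 170, -4.75); to P-3 = (25, -205, -1.48).
Determinant of the coordinate differences = 215·(-205) − 25·170 = -48325.
∂h/∂x = [(-4.75)·(-205) − (-1.48)·170] / -48325 = -0.02536
∂h/∂y = [215·(-1.48) − 25·(-4.75)] / -48325 = +0.004127
|∇h| = √(-0.02536² + 0.004127²) = 0.02569
Seepage velocity v = K·i/n = 0.81 × 0.02569 / 0.29 = 0.07175 m/day.
t = 250 / 0.07175 = 3484 days = 9.54 years.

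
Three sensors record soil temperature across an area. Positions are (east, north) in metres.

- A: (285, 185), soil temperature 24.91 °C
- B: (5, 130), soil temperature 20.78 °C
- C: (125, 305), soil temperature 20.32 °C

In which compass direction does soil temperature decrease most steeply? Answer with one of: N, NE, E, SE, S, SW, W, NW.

NW

With T = a·x + b·y + c and A as origin, the differences give:
  (-280)·a + (-55)·b = -4.13
  (-160)·a + 120·b = -4.59
Eliminate b (×120 and ×(-55), subtract): -42400·a = -748.050 → a = ∂T/∂x = +0.01764
Back-substitute: b = ∂T/∂y = -0.01473.
Steepest decrease is along −∇f = (-0.01764 E, +0.01473 N) → northwest.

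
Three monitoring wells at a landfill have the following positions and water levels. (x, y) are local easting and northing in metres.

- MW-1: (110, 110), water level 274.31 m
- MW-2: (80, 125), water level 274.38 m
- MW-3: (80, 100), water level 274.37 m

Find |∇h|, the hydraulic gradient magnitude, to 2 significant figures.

With h = a·x + b·y + c and MW-1 as origin, the differences give:
  (-30)·a + 15·b = +0.07
  (-30)·a + (-10)·b = +0.06
Eliminate b (×(-10) and ×15, subtract): 750·a = -1.600 → a = ∂h/∂x = -0.002133
Back-substitute: b = ∂h/∂y = +0.0004000.
|∇h| = √(-0.002133² + 0.0004000²) = 0.00217

0.0022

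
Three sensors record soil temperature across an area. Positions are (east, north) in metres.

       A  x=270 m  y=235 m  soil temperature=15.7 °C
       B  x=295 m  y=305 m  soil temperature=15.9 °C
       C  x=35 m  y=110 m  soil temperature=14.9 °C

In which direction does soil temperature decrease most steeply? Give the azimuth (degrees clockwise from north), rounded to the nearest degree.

Taking A as reference: B−A = (25, 70, +0.2); C−A = (-235, -125, -0.8).
Determinant of the coordinate differences = 25·(-125) − (-235)·70 = 13325.
∂T/∂x = [(+0.2)·(-125) − (-0.8)·70] / 13325 = +0.002326
∂T/∂y = [25·(-0.8) − (-235)·(+0.2)] / 13325 = +0.002026
Steepest decrease is along −∇f: components (-0.002326 E, -0.002026 N).
Azimuth = atan2(-0.002326, -0.002026) = 228.9° ≈ 229°.

229°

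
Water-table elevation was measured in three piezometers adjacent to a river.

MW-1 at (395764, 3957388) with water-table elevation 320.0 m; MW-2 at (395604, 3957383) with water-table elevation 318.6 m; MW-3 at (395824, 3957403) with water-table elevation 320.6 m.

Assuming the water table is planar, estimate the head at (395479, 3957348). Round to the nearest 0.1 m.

With h = a·x + b·y + c and MW-1 as origin, the differences give:
  (-160)·a + (-5)·b = -1.4
  60·a + 15·b = +0.6
Eliminate b (×15 and ×(-5), subtract): -2100·a = -18.00 → a = ∂h/∂x = +0.008571
Back-substitute: b = ∂h/∂y = +0.005714.
h(395479, 3957348) = 320.0 + (+0.008571)·(-285) + (+0.005714)·(-40) = 320.0 -2.443 -0.229 = 317.329 m.

317.3 m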